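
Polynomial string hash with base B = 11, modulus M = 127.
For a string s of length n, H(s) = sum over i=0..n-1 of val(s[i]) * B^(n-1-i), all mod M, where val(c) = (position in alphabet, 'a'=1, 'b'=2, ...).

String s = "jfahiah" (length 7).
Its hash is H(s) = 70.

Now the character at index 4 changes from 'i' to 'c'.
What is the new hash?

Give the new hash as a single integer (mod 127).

Answer: 106

Derivation:
val('i') = 9, val('c') = 3
Position k = 4, exponent = n-1-k = 2
B^2 mod M = 11^2 mod 127 = 121
Delta = (3 - 9) * 121 mod 127 = 36
New hash = (70 + 36) mod 127 = 106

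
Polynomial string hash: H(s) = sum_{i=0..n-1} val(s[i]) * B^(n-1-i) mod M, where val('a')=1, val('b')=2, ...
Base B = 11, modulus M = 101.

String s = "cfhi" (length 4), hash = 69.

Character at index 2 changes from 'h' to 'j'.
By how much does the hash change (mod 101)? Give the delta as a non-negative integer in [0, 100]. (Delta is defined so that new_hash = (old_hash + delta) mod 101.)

Delta formula: (val(new) - val(old)) * B^(n-1-k) mod M
  val('j') - val('h') = 10 - 8 = 2
  B^(n-1-k) = 11^1 mod 101 = 11
  Delta = 2 * 11 mod 101 = 22

Answer: 22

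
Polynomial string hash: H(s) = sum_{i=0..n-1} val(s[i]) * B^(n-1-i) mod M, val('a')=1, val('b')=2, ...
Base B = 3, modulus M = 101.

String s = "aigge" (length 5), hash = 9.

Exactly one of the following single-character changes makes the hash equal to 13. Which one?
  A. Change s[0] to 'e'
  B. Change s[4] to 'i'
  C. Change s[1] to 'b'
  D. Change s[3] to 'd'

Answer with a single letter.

Answer: B

Derivation:
Option A: s[0]='a'->'e', delta=(5-1)*3^4 mod 101 = 21, hash=9+21 mod 101 = 30
Option B: s[4]='e'->'i', delta=(9-5)*3^0 mod 101 = 4, hash=9+4 mod 101 = 13 <-- target
Option C: s[1]='i'->'b', delta=(2-9)*3^3 mod 101 = 13, hash=9+13 mod 101 = 22
Option D: s[3]='g'->'d', delta=(4-7)*3^1 mod 101 = 92, hash=9+92 mod 101 = 0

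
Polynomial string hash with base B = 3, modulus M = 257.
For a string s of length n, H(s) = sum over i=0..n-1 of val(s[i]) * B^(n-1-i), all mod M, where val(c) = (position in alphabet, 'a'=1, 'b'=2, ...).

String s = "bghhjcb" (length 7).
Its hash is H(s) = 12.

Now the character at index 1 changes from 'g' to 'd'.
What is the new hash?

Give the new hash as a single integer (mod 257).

val('g') = 7, val('d') = 4
Position k = 1, exponent = n-1-k = 5
B^5 mod M = 3^5 mod 257 = 243
Delta = (4 - 7) * 243 mod 257 = 42
New hash = (12 + 42) mod 257 = 54

Answer: 54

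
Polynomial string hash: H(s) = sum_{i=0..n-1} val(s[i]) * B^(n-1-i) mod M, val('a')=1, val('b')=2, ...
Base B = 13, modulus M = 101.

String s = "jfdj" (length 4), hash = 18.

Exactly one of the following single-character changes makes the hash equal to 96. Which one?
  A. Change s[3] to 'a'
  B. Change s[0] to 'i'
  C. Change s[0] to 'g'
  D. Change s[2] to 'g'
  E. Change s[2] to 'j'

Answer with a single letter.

Answer: E

Derivation:
Option A: s[3]='j'->'a', delta=(1-10)*13^0 mod 101 = 92, hash=18+92 mod 101 = 9
Option B: s[0]='j'->'i', delta=(9-10)*13^3 mod 101 = 25, hash=18+25 mod 101 = 43
Option C: s[0]='j'->'g', delta=(7-10)*13^3 mod 101 = 75, hash=18+75 mod 101 = 93
Option D: s[2]='d'->'g', delta=(7-4)*13^1 mod 101 = 39, hash=18+39 mod 101 = 57
Option E: s[2]='d'->'j', delta=(10-4)*13^1 mod 101 = 78, hash=18+78 mod 101 = 96 <-- target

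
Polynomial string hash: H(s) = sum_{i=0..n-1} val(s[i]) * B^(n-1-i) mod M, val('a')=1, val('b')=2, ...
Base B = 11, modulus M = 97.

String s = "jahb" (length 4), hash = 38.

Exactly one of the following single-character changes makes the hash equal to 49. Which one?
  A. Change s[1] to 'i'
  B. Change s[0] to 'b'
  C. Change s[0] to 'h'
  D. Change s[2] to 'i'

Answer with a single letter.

Option A: s[1]='a'->'i', delta=(9-1)*11^2 mod 97 = 95, hash=38+95 mod 97 = 36
Option B: s[0]='j'->'b', delta=(2-10)*11^3 mod 97 = 22, hash=38+22 mod 97 = 60
Option C: s[0]='j'->'h', delta=(8-10)*11^3 mod 97 = 54, hash=38+54 mod 97 = 92
Option D: s[2]='h'->'i', delta=(9-8)*11^1 mod 97 = 11, hash=38+11 mod 97 = 49 <-- target

Answer: D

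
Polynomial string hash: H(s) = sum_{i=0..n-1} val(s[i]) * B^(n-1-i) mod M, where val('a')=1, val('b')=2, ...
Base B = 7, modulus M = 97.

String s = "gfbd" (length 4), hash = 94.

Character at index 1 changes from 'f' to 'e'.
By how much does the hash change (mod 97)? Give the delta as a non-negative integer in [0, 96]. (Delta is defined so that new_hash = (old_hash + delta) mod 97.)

Answer: 48

Derivation:
Delta formula: (val(new) - val(old)) * B^(n-1-k) mod M
  val('e') - val('f') = 5 - 6 = -1
  B^(n-1-k) = 7^2 mod 97 = 49
  Delta = -1 * 49 mod 97 = 48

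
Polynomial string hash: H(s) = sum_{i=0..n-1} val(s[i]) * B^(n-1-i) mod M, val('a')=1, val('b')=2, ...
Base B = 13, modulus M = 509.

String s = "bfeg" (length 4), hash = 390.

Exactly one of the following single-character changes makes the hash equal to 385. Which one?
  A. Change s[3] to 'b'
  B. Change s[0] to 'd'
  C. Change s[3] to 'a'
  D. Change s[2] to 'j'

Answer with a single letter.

Answer: A

Derivation:
Option A: s[3]='g'->'b', delta=(2-7)*13^0 mod 509 = 504, hash=390+504 mod 509 = 385 <-- target
Option B: s[0]='b'->'d', delta=(4-2)*13^3 mod 509 = 322, hash=390+322 mod 509 = 203
Option C: s[3]='g'->'a', delta=(1-7)*13^0 mod 509 = 503, hash=390+503 mod 509 = 384
Option D: s[2]='e'->'j', delta=(10-5)*13^1 mod 509 = 65, hash=390+65 mod 509 = 455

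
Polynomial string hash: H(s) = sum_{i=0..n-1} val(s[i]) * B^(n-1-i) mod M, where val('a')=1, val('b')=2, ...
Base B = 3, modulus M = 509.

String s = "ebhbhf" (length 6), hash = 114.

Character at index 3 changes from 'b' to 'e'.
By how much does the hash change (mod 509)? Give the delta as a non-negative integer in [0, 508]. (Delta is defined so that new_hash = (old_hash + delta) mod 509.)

Answer: 27

Derivation:
Delta formula: (val(new) - val(old)) * B^(n-1-k) mod M
  val('e') - val('b') = 5 - 2 = 3
  B^(n-1-k) = 3^2 mod 509 = 9
  Delta = 3 * 9 mod 509 = 27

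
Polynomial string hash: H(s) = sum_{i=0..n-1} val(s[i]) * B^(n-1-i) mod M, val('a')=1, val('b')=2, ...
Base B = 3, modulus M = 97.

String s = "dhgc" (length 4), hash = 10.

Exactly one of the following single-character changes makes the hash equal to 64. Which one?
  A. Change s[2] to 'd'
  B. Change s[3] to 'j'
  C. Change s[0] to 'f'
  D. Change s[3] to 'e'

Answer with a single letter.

Option A: s[2]='g'->'d', delta=(4-7)*3^1 mod 97 = 88, hash=10+88 mod 97 = 1
Option B: s[3]='c'->'j', delta=(10-3)*3^0 mod 97 = 7, hash=10+7 mod 97 = 17
Option C: s[0]='d'->'f', delta=(6-4)*3^3 mod 97 = 54, hash=10+54 mod 97 = 64 <-- target
Option D: s[3]='c'->'e', delta=(5-3)*3^0 mod 97 = 2, hash=10+2 mod 97 = 12

Answer: C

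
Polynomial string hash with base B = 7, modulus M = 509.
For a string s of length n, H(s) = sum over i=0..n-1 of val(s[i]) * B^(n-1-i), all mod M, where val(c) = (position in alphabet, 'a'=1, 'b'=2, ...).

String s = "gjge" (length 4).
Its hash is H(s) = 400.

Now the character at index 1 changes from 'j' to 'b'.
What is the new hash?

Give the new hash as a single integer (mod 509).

val('j') = 10, val('b') = 2
Position k = 1, exponent = n-1-k = 2
B^2 mod M = 7^2 mod 509 = 49
Delta = (2 - 10) * 49 mod 509 = 117
New hash = (400 + 117) mod 509 = 8

Answer: 8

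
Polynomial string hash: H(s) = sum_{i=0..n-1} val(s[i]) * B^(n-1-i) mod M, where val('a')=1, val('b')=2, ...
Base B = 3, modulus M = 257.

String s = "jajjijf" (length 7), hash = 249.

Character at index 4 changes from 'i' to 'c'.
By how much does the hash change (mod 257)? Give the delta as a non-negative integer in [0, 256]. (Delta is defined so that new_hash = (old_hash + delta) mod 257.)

Answer: 203

Derivation:
Delta formula: (val(new) - val(old)) * B^(n-1-k) mod M
  val('c') - val('i') = 3 - 9 = -6
  B^(n-1-k) = 3^2 mod 257 = 9
  Delta = -6 * 9 mod 257 = 203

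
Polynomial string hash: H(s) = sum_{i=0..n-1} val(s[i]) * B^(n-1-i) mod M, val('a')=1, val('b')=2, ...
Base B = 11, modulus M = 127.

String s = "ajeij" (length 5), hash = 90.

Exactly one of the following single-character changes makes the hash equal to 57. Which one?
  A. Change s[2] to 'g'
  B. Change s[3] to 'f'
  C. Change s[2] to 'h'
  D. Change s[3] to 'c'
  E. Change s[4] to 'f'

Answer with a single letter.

Option A: s[2]='e'->'g', delta=(7-5)*11^2 mod 127 = 115, hash=90+115 mod 127 = 78
Option B: s[3]='i'->'f', delta=(6-9)*11^1 mod 127 = 94, hash=90+94 mod 127 = 57 <-- target
Option C: s[2]='e'->'h', delta=(8-5)*11^2 mod 127 = 109, hash=90+109 mod 127 = 72
Option D: s[3]='i'->'c', delta=(3-9)*11^1 mod 127 = 61, hash=90+61 mod 127 = 24
Option E: s[4]='j'->'f', delta=(6-10)*11^0 mod 127 = 123, hash=90+123 mod 127 = 86

Answer: B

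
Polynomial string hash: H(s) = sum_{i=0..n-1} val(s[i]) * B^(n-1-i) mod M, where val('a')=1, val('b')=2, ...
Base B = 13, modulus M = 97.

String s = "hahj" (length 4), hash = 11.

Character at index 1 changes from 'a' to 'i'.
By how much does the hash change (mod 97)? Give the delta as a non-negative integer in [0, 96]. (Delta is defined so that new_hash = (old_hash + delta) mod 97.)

Delta formula: (val(new) - val(old)) * B^(n-1-k) mod M
  val('i') - val('a') = 9 - 1 = 8
  B^(n-1-k) = 13^2 mod 97 = 72
  Delta = 8 * 72 mod 97 = 91

Answer: 91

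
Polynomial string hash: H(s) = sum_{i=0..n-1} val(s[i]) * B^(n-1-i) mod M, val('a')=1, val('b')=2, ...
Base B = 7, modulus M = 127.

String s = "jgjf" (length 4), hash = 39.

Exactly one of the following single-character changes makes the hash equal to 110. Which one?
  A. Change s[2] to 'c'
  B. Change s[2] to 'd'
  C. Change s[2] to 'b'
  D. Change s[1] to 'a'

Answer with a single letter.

Option A: s[2]='j'->'c', delta=(3-10)*7^1 mod 127 = 78, hash=39+78 mod 127 = 117
Option B: s[2]='j'->'d', delta=(4-10)*7^1 mod 127 = 85, hash=39+85 mod 127 = 124
Option C: s[2]='j'->'b', delta=(2-10)*7^1 mod 127 = 71, hash=39+71 mod 127 = 110 <-- target
Option D: s[1]='g'->'a', delta=(1-7)*7^2 mod 127 = 87, hash=39+87 mod 127 = 126

Answer: C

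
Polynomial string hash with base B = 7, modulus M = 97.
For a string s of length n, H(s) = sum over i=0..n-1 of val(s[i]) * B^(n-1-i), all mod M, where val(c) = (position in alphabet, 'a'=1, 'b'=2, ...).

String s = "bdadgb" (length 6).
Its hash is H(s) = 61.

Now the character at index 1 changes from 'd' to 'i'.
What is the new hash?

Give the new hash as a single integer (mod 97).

val('d') = 4, val('i') = 9
Position k = 1, exponent = n-1-k = 4
B^4 mod M = 7^4 mod 97 = 73
Delta = (9 - 4) * 73 mod 97 = 74
New hash = (61 + 74) mod 97 = 38

Answer: 38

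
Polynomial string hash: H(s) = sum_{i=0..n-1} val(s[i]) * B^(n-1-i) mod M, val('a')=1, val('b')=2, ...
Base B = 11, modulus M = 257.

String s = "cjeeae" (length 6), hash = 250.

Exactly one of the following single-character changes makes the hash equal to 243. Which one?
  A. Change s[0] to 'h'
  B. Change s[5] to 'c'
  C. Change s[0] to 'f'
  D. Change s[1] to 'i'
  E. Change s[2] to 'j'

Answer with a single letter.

Answer: C

Derivation:
Option A: s[0]='c'->'h', delta=(8-3)*11^5 mod 257 = 74, hash=250+74 mod 257 = 67
Option B: s[5]='e'->'c', delta=(3-5)*11^0 mod 257 = 255, hash=250+255 mod 257 = 248
Option C: s[0]='c'->'f', delta=(6-3)*11^5 mod 257 = 250, hash=250+250 mod 257 = 243 <-- target
Option D: s[1]='j'->'i', delta=(9-10)*11^4 mod 257 = 8, hash=250+8 mod 257 = 1
Option E: s[2]='e'->'j', delta=(10-5)*11^3 mod 257 = 230, hash=250+230 mod 257 = 223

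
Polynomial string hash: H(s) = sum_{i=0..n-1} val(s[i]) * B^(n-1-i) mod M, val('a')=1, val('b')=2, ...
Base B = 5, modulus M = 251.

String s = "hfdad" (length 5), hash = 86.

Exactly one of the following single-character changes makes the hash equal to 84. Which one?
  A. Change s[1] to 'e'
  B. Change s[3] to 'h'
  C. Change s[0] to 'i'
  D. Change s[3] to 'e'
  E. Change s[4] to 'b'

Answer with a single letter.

Answer: E

Derivation:
Option A: s[1]='f'->'e', delta=(5-6)*5^3 mod 251 = 126, hash=86+126 mod 251 = 212
Option B: s[3]='a'->'h', delta=(8-1)*5^1 mod 251 = 35, hash=86+35 mod 251 = 121
Option C: s[0]='h'->'i', delta=(9-8)*5^4 mod 251 = 123, hash=86+123 mod 251 = 209
Option D: s[3]='a'->'e', delta=(5-1)*5^1 mod 251 = 20, hash=86+20 mod 251 = 106
Option E: s[4]='d'->'b', delta=(2-4)*5^0 mod 251 = 249, hash=86+249 mod 251 = 84 <-- target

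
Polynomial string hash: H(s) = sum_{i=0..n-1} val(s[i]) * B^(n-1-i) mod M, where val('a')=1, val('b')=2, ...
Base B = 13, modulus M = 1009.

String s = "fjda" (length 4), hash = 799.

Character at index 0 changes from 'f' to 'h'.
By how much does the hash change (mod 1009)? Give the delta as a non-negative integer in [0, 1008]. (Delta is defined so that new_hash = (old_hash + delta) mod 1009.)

Delta formula: (val(new) - val(old)) * B^(n-1-k) mod M
  val('h') - val('f') = 8 - 6 = 2
  B^(n-1-k) = 13^3 mod 1009 = 179
  Delta = 2 * 179 mod 1009 = 358

Answer: 358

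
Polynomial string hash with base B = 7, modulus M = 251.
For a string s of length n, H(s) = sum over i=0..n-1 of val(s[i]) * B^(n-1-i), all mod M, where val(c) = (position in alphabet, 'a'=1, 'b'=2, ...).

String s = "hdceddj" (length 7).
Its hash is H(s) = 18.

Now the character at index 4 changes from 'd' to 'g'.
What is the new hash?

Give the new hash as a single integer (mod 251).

val('d') = 4, val('g') = 7
Position k = 4, exponent = n-1-k = 2
B^2 mod M = 7^2 mod 251 = 49
Delta = (7 - 4) * 49 mod 251 = 147
New hash = (18 + 147) mod 251 = 165

Answer: 165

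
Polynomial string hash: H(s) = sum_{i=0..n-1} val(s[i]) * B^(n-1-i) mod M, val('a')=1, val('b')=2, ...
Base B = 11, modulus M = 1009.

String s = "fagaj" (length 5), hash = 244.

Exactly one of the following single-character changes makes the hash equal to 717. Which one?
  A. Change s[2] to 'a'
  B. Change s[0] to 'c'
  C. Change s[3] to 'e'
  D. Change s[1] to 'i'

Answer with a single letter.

Option A: s[2]='g'->'a', delta=(1-7)*11^2 mod 1009 = 283, hash=244+283 mod 1009 = 527
Option B: s[0]='f'->'c', delta=(3-6)*11^4 mod 1009 = 473, hash=244+473 mod 1009 = 717 <-- target
Option C: s[3]='a'->'e', delta=(5-1)*11^1 mod 1009 = 44, hash=244+44 mod 1009 = 288
Option D: s[1]='a'->'i', delta=(9-1)*11^3 mod 1009 = 558, hash=244+558 mod 1009 = 802

Answer: B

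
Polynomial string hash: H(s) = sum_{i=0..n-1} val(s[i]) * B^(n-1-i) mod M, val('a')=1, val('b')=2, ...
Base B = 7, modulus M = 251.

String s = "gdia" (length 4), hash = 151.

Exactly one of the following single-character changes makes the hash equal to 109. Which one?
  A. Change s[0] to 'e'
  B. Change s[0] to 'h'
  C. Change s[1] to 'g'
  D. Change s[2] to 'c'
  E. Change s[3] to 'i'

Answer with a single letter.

Option A: s[0]='g'->'e', delta=(5-7)*7^3 mod 251 = 67, hash=151+67 mod 251 = 218
Option B: s[0]='g'->'h', delta=(8-7)*7^3 mod 251 = 92, hash=151+92 mod 251 = 243
Option C: s[1]='d'->'g', delta=(7-4)*7^2 mod 251 = 147, hash=151+147 mod 251 = 47
Option D: s[2]='i'->'c', delta=(3-9)*7^1 mod 251 = 209, hash=151+209 mod 251 = 109 <-- target
Option E: s[3]='a'->'i', delta=(9-1)*7^0 mod 251 = 8, hash=151+8 mod 251 = 159

Answer: D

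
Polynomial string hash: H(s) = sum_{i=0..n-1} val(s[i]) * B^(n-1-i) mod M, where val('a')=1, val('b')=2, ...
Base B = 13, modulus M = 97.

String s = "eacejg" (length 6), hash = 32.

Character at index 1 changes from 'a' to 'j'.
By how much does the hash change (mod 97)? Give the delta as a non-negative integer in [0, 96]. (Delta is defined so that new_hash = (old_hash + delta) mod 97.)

Answer: 96

Derivation:
Delta formula: (val(new) - val(old)) * B^(n-1-k) mod M
  val('j') - val('a') = 10 - 1 = 9
  B^(n-1-k) = 13^4 mod 97 = 43
  Delta = 9 * 43 mod 97 = 96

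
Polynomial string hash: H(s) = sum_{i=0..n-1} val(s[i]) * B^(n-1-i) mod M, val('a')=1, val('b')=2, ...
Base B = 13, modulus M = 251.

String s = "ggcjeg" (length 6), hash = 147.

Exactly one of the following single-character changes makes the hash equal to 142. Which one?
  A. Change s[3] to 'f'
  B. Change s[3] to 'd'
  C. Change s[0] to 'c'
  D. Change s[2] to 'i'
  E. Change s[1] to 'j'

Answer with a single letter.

Option A: s[3]='j'->'f', delta=(6-10)*13^2 mod 251 = 77, hash=147+77 mod 251 = 224
Option B: s[3]='j'->'d', delta=(4-10)*13^2 mod 251 = 241, hash=147+241 mod 251 = 137
Option C: s[0]='g'->'c', delta=(3-7)*13^5 mod 251 = 246, hash=147+246 mod 251 = 142 <-- target
Option D: s[2]='c'->'i', delta=(9-3)*13^3 mod 251 = 130, hash=147+130 mod 251 = 26
Option E: s[1]='g'->'j', delta=(10-7)*13^4 mod 251 = 92, hash=147+92 mod 251 = 239

Answer: C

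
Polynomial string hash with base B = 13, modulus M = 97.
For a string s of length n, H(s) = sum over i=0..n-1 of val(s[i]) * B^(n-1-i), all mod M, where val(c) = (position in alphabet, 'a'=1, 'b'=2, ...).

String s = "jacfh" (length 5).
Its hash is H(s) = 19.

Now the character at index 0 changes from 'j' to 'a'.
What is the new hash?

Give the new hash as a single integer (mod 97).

Answer: 20

Derivation:
val('j') = 10, val('a') = 1
Position k = 0, exponent = n-1-k = 4
B^4 mod M = 13^4 mod 97 = 43
Delta = (1 - 10) * 43 mod 97 = 1
New hash = (19 + 1) mod 97 = 20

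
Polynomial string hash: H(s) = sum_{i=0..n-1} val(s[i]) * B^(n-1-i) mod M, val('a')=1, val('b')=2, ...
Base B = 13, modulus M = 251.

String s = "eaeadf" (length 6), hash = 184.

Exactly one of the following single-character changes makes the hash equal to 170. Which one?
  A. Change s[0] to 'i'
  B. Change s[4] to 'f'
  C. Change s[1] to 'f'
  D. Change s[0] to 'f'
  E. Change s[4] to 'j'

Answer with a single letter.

Answer: C

Derivation:
Option A: s[0]='e'->'i', delta=(9-5)*13^5 mod 251 = 5, hash=184+5 mod 251 = 189
Option B: s[4]='d'->'f', delta=(6-4)*13^1 mod 251 = 26, hash=184+26 mod 251 = 210
Option C: s[1]='a'->'f', delta=(6-1)*13^4 mod 251 = 237, hash=184+237 mod 251 = 170 <-- target
Option D: s[0]='e'->'f', delta=(6-5)*13^5 mod 251 = 64, hash=184+64 mod 251 = 248
Option E: s[4]='d'->'j', delta=(10-4)*13^1 mod 251 = 78, hash=184+78 mod 251 = 11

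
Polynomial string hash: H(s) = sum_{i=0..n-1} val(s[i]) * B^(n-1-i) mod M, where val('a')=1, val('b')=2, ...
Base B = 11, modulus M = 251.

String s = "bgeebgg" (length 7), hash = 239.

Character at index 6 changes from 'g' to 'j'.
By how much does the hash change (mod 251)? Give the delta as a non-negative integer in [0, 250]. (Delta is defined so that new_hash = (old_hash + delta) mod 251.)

Answer: 3

Derivation:
Delta formula: (val(new) - val(old)) * B^(n-1-k) mod M
  val('j') - val('g') = 10 - 7 = 3
  B^(n-1-k) = 11^0 mod 251 = 1
  Delta = 3 * 1 mod 251 = 3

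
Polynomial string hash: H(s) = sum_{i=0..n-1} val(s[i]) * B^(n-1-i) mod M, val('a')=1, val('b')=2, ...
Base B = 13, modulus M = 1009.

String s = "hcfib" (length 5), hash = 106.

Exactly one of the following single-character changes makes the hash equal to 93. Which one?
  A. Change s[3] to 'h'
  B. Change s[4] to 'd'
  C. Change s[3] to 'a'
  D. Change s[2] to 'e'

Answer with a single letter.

Option A: s[3]='i'->'h', delta=(8-9)*13^1 mod 1009 = 996, hash=106+996 mod 1009 = 93 <-- target
Option B: s[4]='b'->'d', delta=(4-2)*13^0 mod 1009 = 2, hash=106+2 mod 1009 = 108
Option C: s[3]='i'->'a', delta=(1-9)*13^1 mod 1009 = 905, hash=106+905 mod 1009 = 2
Option D: s[2]='f'->'e', delta=(5-6)*13^2 mod 1009 = 840, hash=106+840 mod 1009 = 946

Answer: A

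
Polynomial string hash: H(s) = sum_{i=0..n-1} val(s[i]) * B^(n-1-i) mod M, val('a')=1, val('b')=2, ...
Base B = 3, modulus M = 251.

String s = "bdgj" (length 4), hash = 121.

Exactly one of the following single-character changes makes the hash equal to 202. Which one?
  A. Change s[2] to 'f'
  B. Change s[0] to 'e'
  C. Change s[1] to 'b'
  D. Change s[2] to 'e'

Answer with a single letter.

Option A: s[2]='g'->'f', delta=(6-7)*3^1 mod 251 = 248, hash=121+248 mod 251 = 118
Option B: s[0]='b'->'e', delta=(5-2)*3^3 mod 251 = 81, hash=121+81 mod 251 = 202 <-- target
Option C: s[1]='d'->'b', delta=(2-4)*3^2 mod 251 = 233, hash=121+233 mod 251 = 103
Option D: s[2]='g'->'e', delta=(5-7)*3^1 mod 251 = 245, hash=121+245 mod 251 = 115

Answer: B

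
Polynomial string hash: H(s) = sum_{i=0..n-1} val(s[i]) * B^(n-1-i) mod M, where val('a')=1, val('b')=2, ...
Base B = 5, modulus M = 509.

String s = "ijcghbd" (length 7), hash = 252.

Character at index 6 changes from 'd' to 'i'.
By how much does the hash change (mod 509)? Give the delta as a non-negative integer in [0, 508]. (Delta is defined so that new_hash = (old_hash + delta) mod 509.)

Delta formula: (val(new) - val(old)) * B^(n-1-k) mod M
  val('i') - val('d') = 9 - 4 = 5
  B^(n-1-k) = 5^0 mod 509 = 1
  Delta = 5 * 1 mod 509 = 5

Answer: 5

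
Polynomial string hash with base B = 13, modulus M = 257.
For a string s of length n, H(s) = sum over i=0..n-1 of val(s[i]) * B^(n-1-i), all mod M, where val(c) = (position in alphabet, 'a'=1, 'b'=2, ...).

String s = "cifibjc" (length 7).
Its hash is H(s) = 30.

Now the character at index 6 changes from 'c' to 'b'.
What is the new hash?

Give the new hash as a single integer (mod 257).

val('c') = 3, val('b') = 2
Position k = 6, exponent = n-1-k = 0
B^0 mod M = 13^0 mod 257 = 1
Delta = (2 - 3) * 1 mod 257 = 256
New hash = (30 + 256) mod 257 = 29

Answer: 29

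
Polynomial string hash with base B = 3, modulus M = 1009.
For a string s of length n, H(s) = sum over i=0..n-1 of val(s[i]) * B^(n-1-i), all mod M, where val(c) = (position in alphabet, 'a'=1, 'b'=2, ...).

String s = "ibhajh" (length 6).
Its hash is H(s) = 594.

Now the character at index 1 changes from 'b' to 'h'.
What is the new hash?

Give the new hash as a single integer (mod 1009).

Answer: 71

Derivation:
val('b') = 2, val('h') = 8
Position k = 1, exponent = n-1-k = 4
B^4 mod M = 3^4 mod 1009 = 81
Delta = (8 - 2) * 81 mod 1009 = 486
New hash = (594 + 486) mod 1009 = 71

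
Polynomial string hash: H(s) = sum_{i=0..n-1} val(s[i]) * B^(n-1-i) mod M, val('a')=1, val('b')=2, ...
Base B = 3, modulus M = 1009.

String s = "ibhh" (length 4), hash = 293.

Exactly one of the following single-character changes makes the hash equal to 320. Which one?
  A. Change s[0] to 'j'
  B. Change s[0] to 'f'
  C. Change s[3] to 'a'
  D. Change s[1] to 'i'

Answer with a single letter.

Option A: s[0]='i'->'j', delta=(10-9)*3^3 mod 1009 = 27, hash=293+27 mod 1009 = 320 <-- target
Option B: s[0]='i'->'f', delta=(6-9)*3^3 mod 1009 = 928, hash=293+928 mod 1009 = 212
Option C: s[3]='h'->'a', delta=(1-8)*3^0 mod 1009 = 1002, hash=293+1002 mod 1009 = 286
Option D: s[1]='b'->'i', delta=(9-2)*3^2 mod 1009 = 63, hash=293+63 mod 1009 = 356

Answer: A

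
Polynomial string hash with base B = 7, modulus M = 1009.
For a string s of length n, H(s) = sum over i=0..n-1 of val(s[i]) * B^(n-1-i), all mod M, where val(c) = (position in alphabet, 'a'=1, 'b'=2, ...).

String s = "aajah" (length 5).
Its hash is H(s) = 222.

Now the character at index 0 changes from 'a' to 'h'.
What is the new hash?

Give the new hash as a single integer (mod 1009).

Answer: 885

Derivation:
val('a') = 1, val('h') = 8
Position k = 0, exponent = n-1-k = 4
B^4 mod M = 7^4 mod 1009 = 383
Delta = (8 - 1) * 383 mod 1009 = 663
New hash = (222 + 663) mod 1009 = 885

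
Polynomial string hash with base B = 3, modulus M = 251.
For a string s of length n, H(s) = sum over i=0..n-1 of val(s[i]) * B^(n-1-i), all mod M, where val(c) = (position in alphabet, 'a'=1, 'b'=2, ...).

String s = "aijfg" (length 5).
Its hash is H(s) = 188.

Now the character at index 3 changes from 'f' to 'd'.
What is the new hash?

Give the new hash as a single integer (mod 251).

Answer: 182

Derivation:
val('f') = 6, val('d') = 4
Position k = 3, exponent = n-1-k = 1
B^1 mod M = 3^1 mod 251 = 3
Delta = (4 - 6) * 3 mod 251 = 245
New hash = (188 + 245) mod 251 = 182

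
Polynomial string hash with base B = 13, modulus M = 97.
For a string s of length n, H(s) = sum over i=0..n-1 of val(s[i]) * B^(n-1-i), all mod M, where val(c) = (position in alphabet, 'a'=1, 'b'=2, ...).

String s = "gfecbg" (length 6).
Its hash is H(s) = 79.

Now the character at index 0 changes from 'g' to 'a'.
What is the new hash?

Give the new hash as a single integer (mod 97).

val('g') = 7, val('a') = 1
Position k = 0, exponent = n-1-k = 5
B^5 mod M = 13^5 mod 97 = 74
Delta = (1 - 7) * 74 mod 97 = 41
New hash = (79 + 41) mod 97 = 23

Answer: 23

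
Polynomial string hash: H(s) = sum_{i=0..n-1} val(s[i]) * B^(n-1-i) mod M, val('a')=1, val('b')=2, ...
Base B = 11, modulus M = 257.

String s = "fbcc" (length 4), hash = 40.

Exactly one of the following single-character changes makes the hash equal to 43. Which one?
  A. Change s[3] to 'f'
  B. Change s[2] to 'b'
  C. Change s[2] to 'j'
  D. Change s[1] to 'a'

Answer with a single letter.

Answer: A

Derivation:
Option A: s[3]='c'->'f', delta=(6-3)*11^0 mod 257 = 3, hash=40+3 mod 257 = 43 <-- target
Option B: s[2]='c'->'b', delta=(2-3)*11^1 mod 257 = 246, hash=40+246 mod 257 = 29
Option C: s[2]='c'->'j', delta=(10-3)*11^1 mod 257 = 77, hash=40+77 mod 257 = 117
Option D: s[1]='b'->'a', delta=(1-2)*11^2 mod 257 = 136, hash=40+136 mod 257 = 176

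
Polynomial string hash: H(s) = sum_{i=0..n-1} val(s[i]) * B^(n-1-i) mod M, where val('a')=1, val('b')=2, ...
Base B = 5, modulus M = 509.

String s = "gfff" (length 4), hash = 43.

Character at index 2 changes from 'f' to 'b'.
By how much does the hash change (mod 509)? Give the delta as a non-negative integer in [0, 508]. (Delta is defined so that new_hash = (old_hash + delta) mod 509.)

Delta formula: (val(new) - val(old)) * B^(n-1-k) mod M
  val('b') - val('f') = 2 - 6 = -4
  B^(n-1-k) = 5^1 mod 509 = 5
  Delta = -4 * 5 mod 509 = 489

Answer: 489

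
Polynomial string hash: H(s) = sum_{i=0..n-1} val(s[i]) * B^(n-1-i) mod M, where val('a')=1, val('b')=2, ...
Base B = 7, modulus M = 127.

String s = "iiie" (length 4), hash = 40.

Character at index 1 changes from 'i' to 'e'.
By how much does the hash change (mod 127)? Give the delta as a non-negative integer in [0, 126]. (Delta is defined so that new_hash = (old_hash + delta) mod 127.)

Answer: 58

Derivation:
Delta formula: (val(new) - val(old)) * B^(n-1-k) mod M
  val('e') - val('i') = 5 - 9 = -4
  B^(n-1-k) = 7^2 mod 127 = 49
  Delta = -4 * 49 mod 127 = 58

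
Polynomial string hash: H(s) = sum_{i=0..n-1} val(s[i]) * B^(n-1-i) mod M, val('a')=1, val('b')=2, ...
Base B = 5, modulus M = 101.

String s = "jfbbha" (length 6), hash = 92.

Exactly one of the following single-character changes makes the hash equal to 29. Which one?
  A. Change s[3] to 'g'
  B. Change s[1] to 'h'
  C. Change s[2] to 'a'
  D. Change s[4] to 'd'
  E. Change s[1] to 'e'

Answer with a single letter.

Option A: s[3]='b'->'g', delta=(7-2)*5^2 mod 101 = 24, hash=92+24 mod 101 = 15
Option B: s[1]='f'->'h', delta=(8-6)*5^4 mod 101 = 38, hash=92+38 mod 101 = 29 <-- target
Option C: s[2]='b'->'a', delta=(1-2)*5^3 mod 101 = 77, hash=92+77 mod 101 = 68
Option D: s[4]='h'->'d', delta=(4-8)*5^1 mod 101 = 81, hash=92+81 mod 101 = 72
Option E: s[1]='f'->'e', delta=(5-6)*5^4 mod 101 = 82, hash=92+82 mod 101 = 73

Answer: B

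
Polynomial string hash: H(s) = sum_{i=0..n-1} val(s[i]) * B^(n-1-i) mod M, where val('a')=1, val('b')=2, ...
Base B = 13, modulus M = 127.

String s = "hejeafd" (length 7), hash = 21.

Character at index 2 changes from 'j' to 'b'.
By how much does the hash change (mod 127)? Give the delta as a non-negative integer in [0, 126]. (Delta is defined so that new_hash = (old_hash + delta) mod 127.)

Delta formula: (val(new) - val(old)) * B^(n-1-k) mod M
  val('b') - val('j') = 2 - 10 = -8
  B^(n-1-k) = 13^4 mod 127 = 113
  Delta = -8 * 113 mod 127 = 112

Answer: 112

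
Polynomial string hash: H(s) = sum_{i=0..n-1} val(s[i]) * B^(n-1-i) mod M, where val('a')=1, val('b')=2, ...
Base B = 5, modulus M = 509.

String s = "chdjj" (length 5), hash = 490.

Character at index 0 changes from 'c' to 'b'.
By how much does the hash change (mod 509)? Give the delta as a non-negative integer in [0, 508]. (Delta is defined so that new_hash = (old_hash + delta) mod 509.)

Answer: 393

Derivation:
Delta formula: (val(new) - val(old)) * B^(n-1-k) mod M
  val('b') - val('c') = 2 - 3 = -1
  B^(n-1-k) = 5^4 mod 509 = 116
  Delta = -1 * 116 mod 509 = 393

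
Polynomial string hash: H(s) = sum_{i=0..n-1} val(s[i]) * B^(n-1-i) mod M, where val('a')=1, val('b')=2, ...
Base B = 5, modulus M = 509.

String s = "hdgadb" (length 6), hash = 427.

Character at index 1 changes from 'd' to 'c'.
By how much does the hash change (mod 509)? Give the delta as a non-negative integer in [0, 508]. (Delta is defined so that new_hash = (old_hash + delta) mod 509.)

Delta formula: (val(new) - val(old)) * B^(n-1-k) mod M
  val('c') - val('d') = 3 - 4 = -1
  B^(n-1-k) = 5^4 mod 509 = 116
  Delta = -1 * 116 mod 509 = 393

Answer: 393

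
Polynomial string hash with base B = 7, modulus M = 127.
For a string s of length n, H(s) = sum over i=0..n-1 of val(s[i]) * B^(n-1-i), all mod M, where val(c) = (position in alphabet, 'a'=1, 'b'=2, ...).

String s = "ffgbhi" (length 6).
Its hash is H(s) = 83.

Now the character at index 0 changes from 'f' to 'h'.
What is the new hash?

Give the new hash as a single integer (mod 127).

Answer: 42

Derivation:
val('f') = 6, val('h') = 8
Position k = 0, exponent = n-1-k = 5
B^5 mod M = 7^5 mod 127 = 43
Delta = (8 - 6) * 43 mod 127 = 86
New hash = (83 + 86) mod 127 = 42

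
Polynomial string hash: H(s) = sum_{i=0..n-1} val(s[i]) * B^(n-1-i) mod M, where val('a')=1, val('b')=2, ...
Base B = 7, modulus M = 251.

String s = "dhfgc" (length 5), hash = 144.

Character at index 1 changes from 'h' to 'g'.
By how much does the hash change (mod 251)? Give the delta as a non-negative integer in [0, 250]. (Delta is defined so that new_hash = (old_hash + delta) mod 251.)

Answer: 159

Derivation:
Delta formula: (val(new) - val(old)) * B^(n-1-k) mod M
  val('g') - val('h') = 7 - 8 = -1
  B^(n-1-k) = 7^3 mod 251 = 92
  Delta = -1 * 92 mod 251 = 159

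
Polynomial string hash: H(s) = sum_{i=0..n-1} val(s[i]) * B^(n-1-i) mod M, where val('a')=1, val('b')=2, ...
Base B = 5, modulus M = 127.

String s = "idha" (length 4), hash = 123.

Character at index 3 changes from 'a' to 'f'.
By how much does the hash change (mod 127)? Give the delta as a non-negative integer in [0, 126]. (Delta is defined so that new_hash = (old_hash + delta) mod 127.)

Delta formula: (val(new) - val(old)) * B^(n-1-k) mod M
  val('f') - val('a') = 6 - 1 = 5
  B^(n-1-k) = 5^0 mod 127 = 1
  Delta = 5 * 1 mod 127 = 5

Answer: 5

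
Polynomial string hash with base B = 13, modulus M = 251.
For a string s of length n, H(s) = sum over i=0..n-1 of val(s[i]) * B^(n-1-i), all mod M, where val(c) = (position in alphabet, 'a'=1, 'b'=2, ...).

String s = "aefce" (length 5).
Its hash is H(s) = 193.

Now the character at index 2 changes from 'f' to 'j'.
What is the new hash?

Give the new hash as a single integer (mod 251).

Answer: 116

Derivation:
val('f') = 6, val('j') = 10
Position k = 2, exponent = n-1-k = 2
B^2 mod M = 13^2 mod 251 = 169
Delta = (10 - 6) * 169 mod 251 = 174
New hash = (193 + 174) mod 251 = 116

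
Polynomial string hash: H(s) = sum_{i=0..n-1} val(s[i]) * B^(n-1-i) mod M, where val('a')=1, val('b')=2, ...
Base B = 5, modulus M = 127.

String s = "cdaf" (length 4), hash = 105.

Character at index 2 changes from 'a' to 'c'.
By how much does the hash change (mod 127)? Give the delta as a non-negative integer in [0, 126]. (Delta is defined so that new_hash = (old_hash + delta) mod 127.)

Answer: 10

Derivation:
Delta formula: (val(new) - val(old)) * B^(n-1-k) mod M
  val('c') - val('a') = 3 - 1 = 2
  B^(n-1-k) = 5^1 mod 127 = 5
  Delta = 2 * 5 mod 127 = 10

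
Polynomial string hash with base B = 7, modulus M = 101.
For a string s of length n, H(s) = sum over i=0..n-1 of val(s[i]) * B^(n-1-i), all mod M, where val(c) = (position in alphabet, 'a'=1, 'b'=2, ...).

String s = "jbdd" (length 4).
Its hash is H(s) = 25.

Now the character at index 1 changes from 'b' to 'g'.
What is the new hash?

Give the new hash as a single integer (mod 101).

val('b') = 2, val('g') = 7
Position k = 1, exponent = n-1-k = 2
B^2 mod M = 7^2 mod 101 = 49
Delta = (7 - 2) * 49 mod 101 = 43
New hash = (25 + 43) mod 101 = 68

Answer: 68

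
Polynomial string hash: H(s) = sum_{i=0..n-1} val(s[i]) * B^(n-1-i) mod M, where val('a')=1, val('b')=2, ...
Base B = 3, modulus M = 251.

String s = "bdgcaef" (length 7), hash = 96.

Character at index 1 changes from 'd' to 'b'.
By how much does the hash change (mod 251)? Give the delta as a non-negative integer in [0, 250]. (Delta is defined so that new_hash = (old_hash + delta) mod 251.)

Delta formula: (val(new) - val(old)) * B^(n-1-k) mod M
  val('b') - val('d') = 2 - 4 = -2
  B^(n-1-k) = 3^5 mod 251 = 243
  Delta = -2 * 243 mod 251 = 16

Answer: 16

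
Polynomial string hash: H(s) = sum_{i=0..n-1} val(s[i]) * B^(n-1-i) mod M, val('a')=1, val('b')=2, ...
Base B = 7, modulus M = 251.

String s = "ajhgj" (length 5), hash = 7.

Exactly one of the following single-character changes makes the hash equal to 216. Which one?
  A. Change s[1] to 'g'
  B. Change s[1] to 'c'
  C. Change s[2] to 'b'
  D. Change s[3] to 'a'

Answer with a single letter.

Answer: D

Derivation:
Option A: s[1]='j'->'g', delta=(7-10)*7^3 mod 251 = 226, hash=7+226 mod 251 = 233
Option B: s[1]='j'->'c', delta=(3-10)*7^3 mod 251 = 109, hash=7+109 mod 251 = 116
Option C: s[2]='h'->'b', delta=(2-8)*7^2 mod 251 = 208, hash=7+208 mod 251 = 215
Option D: s[3]='g'->'a', delta=(1-7)*7^1 mod 251 = 209, hash=7+209 mod 251 = 216 <-- target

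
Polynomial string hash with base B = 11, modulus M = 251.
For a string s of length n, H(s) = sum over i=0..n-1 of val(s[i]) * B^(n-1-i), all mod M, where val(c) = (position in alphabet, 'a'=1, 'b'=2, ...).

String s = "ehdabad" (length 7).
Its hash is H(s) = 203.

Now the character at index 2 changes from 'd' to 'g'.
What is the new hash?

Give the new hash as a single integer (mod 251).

val('d') = 4, val('g') = 7
Position k = 2, exponent = n-1-k = 4
B^4 mod M = 11^4 mod 251 = 83
Delta = (7 - 4) * 83 mod 251 = 249
New hash = (203 + 249) mod 251 = 201

Answer: 201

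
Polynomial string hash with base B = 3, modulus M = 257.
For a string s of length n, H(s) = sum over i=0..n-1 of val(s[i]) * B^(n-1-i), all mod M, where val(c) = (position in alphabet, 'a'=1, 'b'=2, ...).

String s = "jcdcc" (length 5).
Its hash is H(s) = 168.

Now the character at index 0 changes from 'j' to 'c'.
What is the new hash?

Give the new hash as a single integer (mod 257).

val('j') = 10, val('c') = 3
Position k = 0, exponent = n-1-k = 4
B^4 mod M = 3^4 mod 257 = 81
Delta = (3 - 10) * 81 mod 257 = 204
New hash = (168 + 204) mod 257 = 115

Answer: 115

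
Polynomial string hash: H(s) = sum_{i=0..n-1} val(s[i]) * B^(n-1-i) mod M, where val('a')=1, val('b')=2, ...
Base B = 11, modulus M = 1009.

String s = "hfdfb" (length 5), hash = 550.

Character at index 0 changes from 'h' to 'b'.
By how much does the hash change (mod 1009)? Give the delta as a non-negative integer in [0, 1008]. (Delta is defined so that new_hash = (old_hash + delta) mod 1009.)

Answer: 946

Derivation:
Delta formula: (val(new) - val(old)) * B^(n-1-k) mod M
  val('b') - val('h') = 2 - 8 = -6
  B^(n-1-k) = 11^4 mod 1009 = 515
  Delta = -6 * 515 mod 1009 = 946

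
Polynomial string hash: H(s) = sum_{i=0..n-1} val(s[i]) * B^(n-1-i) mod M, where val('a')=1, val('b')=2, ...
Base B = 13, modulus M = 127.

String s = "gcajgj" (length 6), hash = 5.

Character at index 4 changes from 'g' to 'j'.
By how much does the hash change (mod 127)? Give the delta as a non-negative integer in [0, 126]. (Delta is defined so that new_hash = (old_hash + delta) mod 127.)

Delta formula: (val(new) - val(old)) * B^(n-1-k) mod M
  val('j') - val('g') = 10 - 7 = 3
  B^(n-1-k) = 13^1 mod 127 = 13
  Delta = 3 * 13 mod 127 = 39

Answer: 39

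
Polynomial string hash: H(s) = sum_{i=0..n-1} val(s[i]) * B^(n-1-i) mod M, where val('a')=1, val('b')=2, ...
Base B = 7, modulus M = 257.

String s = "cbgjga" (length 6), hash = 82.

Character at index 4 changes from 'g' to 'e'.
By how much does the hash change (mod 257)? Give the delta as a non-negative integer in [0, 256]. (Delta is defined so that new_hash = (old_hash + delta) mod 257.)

Delta formula: (val(new) - val(old)) * B^(n-1-k) mod M
  val('e') - val('g') = 5 - 7 = -2
  B^(n-1-k) = 7^1 mod 257 = 7
  Delta = -2 * 7 mod 257 = 243

Answer: 243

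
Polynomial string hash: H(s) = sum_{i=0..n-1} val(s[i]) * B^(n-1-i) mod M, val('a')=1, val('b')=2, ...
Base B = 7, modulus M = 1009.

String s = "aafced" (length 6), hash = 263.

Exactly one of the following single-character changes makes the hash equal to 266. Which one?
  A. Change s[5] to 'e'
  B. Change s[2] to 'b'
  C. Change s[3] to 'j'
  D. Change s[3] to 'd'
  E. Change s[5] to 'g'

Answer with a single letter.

Answer: E

Derivation:
Option A: s[5]='d'->'e', delta=(5-4)*7^0 mod 1009 = 1, hash=263+1 mod 1009 = 264
Option B: s[2]='f'->'b', delta=(2-6)*7^3 mod 1009 = 646, hash=263+646 mod 1009 = 909
Option C: s[3]='c'->'j', delta=(10-3)*7^2 mod 1009 = 343, hash=263+343 mod 1009 = 606
Option D: s[3]='c'->'d', delta=(4-3)*7^2 mod 1009 = 49, hash=263+49 mod 1009 = 312
Option E: s[5]='d'->'g', delta=(7-4)*7^0 mod 1009 = 3, hash=263+3 mod 1009 = 266 <-- target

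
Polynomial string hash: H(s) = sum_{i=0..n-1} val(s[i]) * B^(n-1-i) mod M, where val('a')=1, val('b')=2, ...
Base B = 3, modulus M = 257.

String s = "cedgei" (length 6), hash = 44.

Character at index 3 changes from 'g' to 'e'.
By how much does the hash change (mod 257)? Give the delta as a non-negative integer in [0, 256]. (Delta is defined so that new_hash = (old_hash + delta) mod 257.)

Answer: 239

Derivation:
Delta formula: (val(new) - val(old)) * B^(n-1-k) mod M
  val('e') - val('g') = 5 - 7 = -2
  B^(n-1-k) = 3^2 mod 257 = 9
  Delta = -2 * 9 mod 257 = 239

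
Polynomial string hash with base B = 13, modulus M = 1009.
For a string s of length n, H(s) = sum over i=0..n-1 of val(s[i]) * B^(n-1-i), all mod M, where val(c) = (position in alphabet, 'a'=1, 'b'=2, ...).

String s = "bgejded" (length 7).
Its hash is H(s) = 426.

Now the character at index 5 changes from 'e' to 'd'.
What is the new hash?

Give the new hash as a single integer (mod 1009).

Answer: 413

Derivation:
val('e') = 5, val('d') = 4
Position k = 5, exponent = n-1-k = 1
B^1 mod M = 13^1 mod 1009 = 13
Delta = (4 - 5) * 13 mod 1009 = 996
New hash = (426 + 996) mod 1009 = 413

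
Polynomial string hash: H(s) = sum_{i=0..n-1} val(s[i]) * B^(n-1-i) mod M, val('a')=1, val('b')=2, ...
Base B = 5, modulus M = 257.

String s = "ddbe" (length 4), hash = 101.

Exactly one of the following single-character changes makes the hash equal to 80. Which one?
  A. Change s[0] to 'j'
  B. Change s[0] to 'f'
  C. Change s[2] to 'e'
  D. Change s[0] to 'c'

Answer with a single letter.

Option A: s[0]='d'->'j', delta=(10-4)*5^3 mod 257 = 236, hash=101+236 mod 257 = 80 <-- target
Option B: s[0]='d'->'f', delta=(6-4)*5^3 mod 257 = 250, hash=101+250 mod 257 = 94
Option C: s[2]='b'->'e', delta=(5-2)*5^1 mod 257 = 15, hash=101+15 mod 257 = 116
Option D: s[0]='d'->'c', delta=(3-4)*5^3 mod 257 = 132, hash=101+132 mod 257 = 233

Answer: A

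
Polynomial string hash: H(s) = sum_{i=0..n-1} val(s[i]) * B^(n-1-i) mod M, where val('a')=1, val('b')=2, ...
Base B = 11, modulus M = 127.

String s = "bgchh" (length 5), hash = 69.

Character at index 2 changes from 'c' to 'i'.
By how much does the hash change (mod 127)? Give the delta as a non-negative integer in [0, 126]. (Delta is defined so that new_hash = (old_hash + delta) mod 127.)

Answer: 91

Derivation:
Delta formula: (val(new) - val(old)) * B^(n-1-k) mod M
  val('i') - val('c') = 9 - 3 = 6
  B^(n-1-k) = 11^2 mod 127 = 121
  Delta = 6 * 121 mod 127 = 91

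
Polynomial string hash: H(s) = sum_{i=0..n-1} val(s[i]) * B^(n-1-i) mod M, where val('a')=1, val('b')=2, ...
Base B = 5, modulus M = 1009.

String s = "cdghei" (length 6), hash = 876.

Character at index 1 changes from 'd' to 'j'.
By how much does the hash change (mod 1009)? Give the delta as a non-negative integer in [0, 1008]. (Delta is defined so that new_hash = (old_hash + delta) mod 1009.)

Delta formula: (val(new) - val(old)) * B^(n-1-k) mod M
  val('j') - val('d') = 10 - 4 = 6
  B^(n-1-k) = 5^4 mod 1009 = 625
  Delta = 6 * 625 mod 1009 = 723

Answer: 723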